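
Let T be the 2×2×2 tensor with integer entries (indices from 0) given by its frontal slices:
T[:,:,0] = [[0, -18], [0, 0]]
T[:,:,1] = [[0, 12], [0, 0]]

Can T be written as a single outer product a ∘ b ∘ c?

Yes

If T = a ∘ b ∘ c then every fibre of T is a multiple of the corresponding factor, so read the factors off the fibres through the nonzero entry T[0,1,0] = -18.
The mode-1 fibre T[:,1,0] = [-18, 0] gives a = [1, 0] (primitive direction); the mode-2 fibre T[0,:,0] = [0, -18] gives b = [0, 1]; then c[k] = T[0,1,k] / (a[0]·b[1]) = [-18, 12] / 1 = [-18, 12].
Expanding [1, 0] ∘ [0, 1] ∘ [-18, 12] reproduces all 8 entries of T, so T = [1, 0] ∘ [0, 1] ∘ [-18, 12] and rank(T) ≤ 1.
Equivalently every frontal slice T[:,:,k] is c[k] times the rank-1 matrix [1, 0] ∘ [0, 1]. So T has rank 1 (it is nonzero).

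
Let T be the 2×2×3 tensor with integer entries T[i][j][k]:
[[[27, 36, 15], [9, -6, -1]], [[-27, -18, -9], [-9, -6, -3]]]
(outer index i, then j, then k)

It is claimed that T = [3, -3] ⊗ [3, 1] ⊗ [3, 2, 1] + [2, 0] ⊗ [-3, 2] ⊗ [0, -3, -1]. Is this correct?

Yes

Reconstruct entrywise from the claimed factors. For example, T[1,0,0] = -27 and Σₗ aₗ[1]bₗ[0]cₗ[0] = (-3)·(3)·(3) + (0)·(-3)·(0) = -27; checking all 12 entries, every one matches. The claim holds.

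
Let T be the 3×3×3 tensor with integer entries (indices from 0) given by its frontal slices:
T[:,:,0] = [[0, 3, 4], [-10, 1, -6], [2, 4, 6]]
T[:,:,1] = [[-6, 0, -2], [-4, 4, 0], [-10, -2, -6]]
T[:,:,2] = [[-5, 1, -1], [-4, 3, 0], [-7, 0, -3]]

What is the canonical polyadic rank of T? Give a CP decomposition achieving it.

rank(T) = 3

Lower bound: in the mode-1 unfolding of T (rows indexed by i, columns by (j,k)) the 3×3 minor on rows i ∈ {0, 1, 2}, columns (j,k) ∈ {(0,0), (0,1), (0,2)} is det [[0, -6, -5], [-10, -4, -4], [2, -10, -7]] = -72 ≠ 0, so that unfolding has rank ≥ 3 and hence rank(T) ≥ 3 (CP rank is at least every unfolding rank, though it can be larger).
Upper bound: T is a sum of 3 rank-1 terms, T = (1, -2, 1) (x) (1, 0, 1) (x) (2, 2, 1) + (1, -1, 2) (x) (2, 1, 2) (x) (1, -2, -1) + (1, 1, 1) (x) (2, -1, 0) (x) (-2, -2, -2) (one valid choice — decompositions are not unique — normalised so each a, b is primitive with positive first nonzero entry; check it by expanding all entries), so rank(T) ≤ 3.
These bounds meet, so rank(T) = 3.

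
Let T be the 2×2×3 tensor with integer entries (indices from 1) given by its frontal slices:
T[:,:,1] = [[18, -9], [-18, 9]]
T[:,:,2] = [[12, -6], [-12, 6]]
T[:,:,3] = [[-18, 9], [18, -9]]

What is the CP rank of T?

1

Lower bound: T ≠ 0 (e.g. T[1,1,1] = 18), so rank(T) ≥ 1.
Upper bound: if T = a ⊗ b ⊗ c then every fibre of T is a multiple of the corresponding factor, so read the factors off the fibres through the nonzero entry T[1,1,1] = 18.
The mode-1 fibre T[:,1,1] = [18, -18] gives a = [1, -1] (primitive direction); the mode-2 fibre T[1,:,1] = [18, -9] gives b = [2, -1]; then c[k] = T[1,1,k] / (a[1]·b[1]) = [18, 12, -18] / 2 = [9, 6, -9].
Expanding [1, -1] ⊗ [2, -1] ⊗ [9, 6, -9] reproduces all 12 entries of T, so T = [1, -1] ⊗ [2, -1] ⊗ [9, 6, -9] and rank(T) ≤ 1.
These bounds meet, so rank(T) = 1.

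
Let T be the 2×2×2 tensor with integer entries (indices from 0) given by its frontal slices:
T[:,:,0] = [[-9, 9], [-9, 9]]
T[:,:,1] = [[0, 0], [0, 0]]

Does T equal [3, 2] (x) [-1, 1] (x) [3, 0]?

Reconstruct entry (1,0,0) from the claimed factors: Σₗ aₗ[1]bₗ[0]cₗ[0] = (2)·(-1)·(3) = -6, but T[1,0,0] = -9. The claim is false.

No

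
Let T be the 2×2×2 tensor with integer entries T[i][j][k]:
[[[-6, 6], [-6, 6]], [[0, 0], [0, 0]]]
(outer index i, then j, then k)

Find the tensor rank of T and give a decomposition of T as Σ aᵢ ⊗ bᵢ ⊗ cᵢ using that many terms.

rank(T) = 1

Lower bound: T ≠ 0 (e.g. T[0,0,0] = -6), so rank(T) ≥ 1.
Upper bound: if T = a ⊗ b ⊗ c then every fibre of T is a multiple of the corresponding factor, so read the factors off the fibres through the nonzero entry T[0,0,0] = -6.
The mode-1 fibre T[:,0,0] = [-6, 0] gives a = [1, 0] (primitive direction); the mode-2 fibre T[0,:,0] = [-6, -6] gives b = [1, 1]; then c[k] = T[0,0,k] / (a[0]·b[0]) = [-6, 6] / 1 = [-6, 6].
Expanding [1, 0] ⊗ [1, 1] ⊗ [-6, 6] reproduces all 8 entries of T, so T = [1, 0] ⊗ [1, 1] ⊗ [-6, 6] and rank(T) ≤ 1.
These bounds meet, so rank(T) = 1.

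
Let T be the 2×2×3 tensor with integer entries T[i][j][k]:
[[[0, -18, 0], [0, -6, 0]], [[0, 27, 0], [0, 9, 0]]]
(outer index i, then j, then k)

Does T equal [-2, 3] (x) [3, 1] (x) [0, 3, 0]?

Reconstruct entrywise from the claimed factors. For example, T[1,1,1] = 9 and Σₗ aₗ[1]bₗ[1]cₗ[1] = (3)·(1)·(3) = 9; checking all 12 entries, every one matches. The claim holds.

Yes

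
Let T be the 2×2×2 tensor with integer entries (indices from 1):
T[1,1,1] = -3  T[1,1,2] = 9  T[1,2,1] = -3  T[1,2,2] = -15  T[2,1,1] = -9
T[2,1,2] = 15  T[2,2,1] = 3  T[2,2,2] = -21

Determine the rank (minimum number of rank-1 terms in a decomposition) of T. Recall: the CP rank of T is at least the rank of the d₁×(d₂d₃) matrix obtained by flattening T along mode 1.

Lower bound: in the mode-1 unfolding of T (rows indexed by i, columns by (j,k)) the 2×2 minor on rows i ∈ {1, 2}, columns (j,k) ∈ {(1,1), (1,2)} is det [[-3, 9], [-9, 15]] = 36 ≠ 0, so that unfolding has rank ≥ 2 and hence rank(T) ≥ 2 (CP rank is at least every unfolding rank, though it can be larger).
Upper bound: with S_k = T[:,:,k], the two rank-1 terms a₁b₁ᵀ, a₂b₂ᵀ are the rank-1 members of the pencil x·S₁ + y·S₂.
det(x·S₁ + y·S₂) is −36·x² + 36·y² = (-36)·(x − y)(x + y), vanishing at (x:y) = (1:1) and (1:-1).
M₁ = S₁ + S₂ = [[6, -18], [6, -18]] = 6·[1, 1][1, -3]ᵀ and M₂ = S₁ − S₂ = [[-12, 12], [-24, 24]] = (-12)·[1, 2][1, -1]ᵀ, so take a₁ = [1, 1], b₁ = [1, -3], a₂ = [1, 2], b₂ = [1, -1].
Each slice is an integer combination of E₁ = a₁b₁ᵀ and E₂ = a₂b₂ᵀ: S₁ = 3·E₁ − 6·E₂, S₂ = 3·E₁ + 6·E₂; reading off coefficients, c₁ = [3, 3] and c₂ = [-6, 6].
Hence T = [1, 1] ⊗ [1, -3] ⊗ [3, 3] + [1, 2] ⊗ [1, -1] ⊗ [-6, 6], so rank(T) ≤ 2.
These bounds meet, so rank(T) = 2.

2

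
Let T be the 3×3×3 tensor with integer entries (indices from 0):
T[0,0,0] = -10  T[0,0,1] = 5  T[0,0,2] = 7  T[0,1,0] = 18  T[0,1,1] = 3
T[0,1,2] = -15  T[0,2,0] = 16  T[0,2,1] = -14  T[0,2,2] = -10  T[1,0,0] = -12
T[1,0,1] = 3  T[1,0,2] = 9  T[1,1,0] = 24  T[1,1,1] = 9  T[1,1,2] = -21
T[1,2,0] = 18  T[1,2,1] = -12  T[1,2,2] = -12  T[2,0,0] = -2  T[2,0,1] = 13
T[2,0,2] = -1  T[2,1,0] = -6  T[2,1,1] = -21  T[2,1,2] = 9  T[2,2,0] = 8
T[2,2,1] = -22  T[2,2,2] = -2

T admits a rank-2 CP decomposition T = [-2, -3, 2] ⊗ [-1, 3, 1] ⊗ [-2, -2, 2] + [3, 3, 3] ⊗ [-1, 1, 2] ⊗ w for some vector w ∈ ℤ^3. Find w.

Subtract the known terms from T to get the rank-1 residual R = [3, 3, 3] ⊗ [-1, 1, 2] ⊗ w, so R[i,j,k] = a[i]·b[j]·w[k]. Pick indices with nonzero a[0]·b[0] = (3)·(-1) = -3. Only the fibre through (0,0,·) is needed: R[0,0,:] = T[0,0,:] − Σₗ aₗ[0]bₗ[0]cₗ = [-10, 5, 7] − (-2)·(-1)·[-2, -2, 2] = [-6, 9, 3]. Then w[k] = R[0,0,k] / -3 for each k, giving w = [-6, 9, 3] / -3 = [2, -3, -1].

w = [2, -3, -1]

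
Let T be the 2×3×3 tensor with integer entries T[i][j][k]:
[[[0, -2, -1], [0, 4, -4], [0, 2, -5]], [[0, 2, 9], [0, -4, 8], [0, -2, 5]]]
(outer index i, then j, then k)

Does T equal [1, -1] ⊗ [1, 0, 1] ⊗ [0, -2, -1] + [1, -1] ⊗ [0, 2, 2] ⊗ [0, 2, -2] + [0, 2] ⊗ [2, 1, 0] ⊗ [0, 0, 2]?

Yes

Reconstruct entrywise from the claimed factors. For example, T[1,2,0] = 0 and Σₗ aₗ[1]bₗ[2]cₗ[0] = (-1)·(1)·(0) + (-1)·(2)·(0) + (2)·(0)·(0) = 0; checking all 18 entries, every one matches. The claim holds.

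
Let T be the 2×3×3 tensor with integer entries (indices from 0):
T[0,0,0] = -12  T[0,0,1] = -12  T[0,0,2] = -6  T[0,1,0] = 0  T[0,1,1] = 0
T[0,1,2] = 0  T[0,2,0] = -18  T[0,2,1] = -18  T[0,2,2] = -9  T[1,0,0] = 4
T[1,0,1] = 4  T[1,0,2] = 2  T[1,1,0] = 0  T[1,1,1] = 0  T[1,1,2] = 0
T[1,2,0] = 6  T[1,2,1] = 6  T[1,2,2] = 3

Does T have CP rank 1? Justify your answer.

Yes

If T = a ⊗ b ⊗ c then every fibre of T is a multiple of the corresponding factor, so read the factors off the fibres through the nonzero entry T[0,0,0] = -12.
The mode-1 fibre T[:,0,0] = [-12, 4] gives a = [3, -1] (primitive direction); the mode-2 fibre T[0,:,0] = [-12, 0, -18] gives b = [2, 0, 3]; then c[k] = T[0,0,k] / (a[0]·b[0]) = [-12, -12, -6] / 6 = [-2, -2, -1].
Expanding [3, -1] ⊗ [2, 0, 3] ⊗ [-2, -2, -1] reproduces all 18 entries of T, so T = [3, -1] ⊗ [2, 0, 3] ⊗ [-2, -2, -1] and rank(T) ≤ 1.
Equivalently every frontal slice T[:,:,k] is c[k] times the rank-1 matrix [3, -1] ⊗ [2, 0, 3]. So T has rank 1 (it is nonzero).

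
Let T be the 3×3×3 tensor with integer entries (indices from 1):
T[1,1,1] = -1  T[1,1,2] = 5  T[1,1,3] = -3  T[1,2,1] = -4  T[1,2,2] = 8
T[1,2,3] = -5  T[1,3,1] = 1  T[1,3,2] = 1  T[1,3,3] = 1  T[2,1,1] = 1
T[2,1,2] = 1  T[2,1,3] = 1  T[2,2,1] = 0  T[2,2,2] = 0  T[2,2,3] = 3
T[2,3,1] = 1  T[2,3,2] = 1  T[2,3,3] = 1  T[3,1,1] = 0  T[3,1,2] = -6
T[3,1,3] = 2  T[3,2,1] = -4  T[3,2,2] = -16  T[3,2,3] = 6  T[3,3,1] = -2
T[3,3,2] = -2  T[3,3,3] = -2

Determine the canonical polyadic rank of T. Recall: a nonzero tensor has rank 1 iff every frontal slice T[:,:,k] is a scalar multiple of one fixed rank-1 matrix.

3

Lower bound: the mode-1 unfolding of T (rows indexed by i, columns by (j,k) = (1,1), (1,2), (1,3), (2,1), (2,2), (2,3), (3,1), (3,2), (3,3)) is [[-1, 5, -3, -4, 8, -5, 1, 1, 1], [1, 1, 1, 0, 0, 3, 1, 1, 1], [0, -6, 2, -4, -16, 6, -2, -2, -2]].
There the 3×3 minor on rows i ∈ {1, 2, 3}, columns (j,k) ∈ {(1,1), (1,2), (2,1)} is det [[-1, 5, -4], [1, 1, 0], [0, -6, -4]] = 48 ≠ 0, so this unfolding has rank ≥ 3; CP rank is at least every unfolding rank, so rank(T) ≥ 3. (Flattening ranks never certify an upper bound on CP rank; for that we must actually write T with 3 rank-1 terms.)
Upper bound: T is a sum of 3 rank-1 terms, T = (1, 0, -1) (x) (1, 2, 0) (x) (-2, 4, -4) + (1, 1, -2) (x) (1, 2, 1) (x) (1, 1, 1) + (1, 1, 2) (x) (0, 1, 0) (x) (-2, -2, 1) (written with every a and b primitive with positive leading entry and the scale carried by c; CP decompositions are not unique, and this one is verified by expanding entrywise), so rank(T) ≤ 3.
These bounds meet, so rank(T) = 3.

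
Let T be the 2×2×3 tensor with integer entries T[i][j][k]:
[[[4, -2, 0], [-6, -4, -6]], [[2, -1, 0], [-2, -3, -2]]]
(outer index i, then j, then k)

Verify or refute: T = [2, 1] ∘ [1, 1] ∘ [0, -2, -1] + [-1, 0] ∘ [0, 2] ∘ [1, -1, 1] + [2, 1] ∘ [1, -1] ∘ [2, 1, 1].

Yes

Reconstruct entrywise from the claimed factors. For example, T[1,1,0] = -2 and Σₗ aₗ[1]bₗ[1]cₗ[0] = (1)·(1)·(0) + (0)·(2)·(1) + (1)·(-1)·(2) = -2; checking all 12 entries, every one matches. The claim holds.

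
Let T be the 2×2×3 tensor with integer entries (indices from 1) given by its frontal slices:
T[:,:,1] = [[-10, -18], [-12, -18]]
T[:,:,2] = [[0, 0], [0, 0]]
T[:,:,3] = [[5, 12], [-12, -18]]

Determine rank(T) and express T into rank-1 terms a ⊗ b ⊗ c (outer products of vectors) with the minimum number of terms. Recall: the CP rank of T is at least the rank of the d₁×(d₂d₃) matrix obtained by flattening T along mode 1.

rank(T) = 2

Lower bound: the mode-1 unfolding of T (rows indexed by i, columns by (j,k) = (1,1), (1,2), (1,3), (2,1), (2,2), (2,3)) is [[-10, 0, 5, -18, 0, 12], [-12, 0, -12, -18, 0, -18]].
There the 2×2 minor on rows i ∈ {1, 2}, columns (j,k) ∈ {(1,1), (1,3)} is det [[-10, 5], [-12, -12]] = 180 ≠ 0, so this unfolding has rank ≥ 2; CP rank is at least every unfolding rank, so rank(T) ≥ 2. (Flattening ranks never certify an upper bound on CP rank; for that we must actually write T with 2 rank-1 terms.)
Upper bound — finding two terms. Write S_k = T[:,:,k] for the frontal slices: S₁ = [[-10, -18], [-12, -18]], S₂ = [[0, 0], [0, 0]], S₃ = [[5, 12], [-12, -18]].
If T = a₁ ⊗ b₁ ⊗ c₁ + a₂ ⊗ b₂ ⊗ c₂ then each S_k = c₁[k]·a₁b₁ᵀ + c₂[k]·a₂b₂ᵀ. S₁ and S₃ are linearly independent, so a₁b₁ᵀ and a₂b₂ᵀ must span the same plane of matrices: they are the rank-1 matrices of the form x·S₁ + y·S₃.
det(x·S₁ + y·S₃) is −36·x² + 18·xy + 54·y² = (-18)·(2·x − 3·y)(x + y), vanishing at (x:y) = (3:2) and (1:-1).
M₁ = 3·S₁ + 2·S₃ = [[-20, -30], [-60, -90]] = (-10)·[1, 3][2, 3]ᵀ and M₂ = S₁ − S₃ = [[-15, -30], [0, 0]] = (-15)·[1, 0][1, 2]ᵀ, so take a₁ = [1, 3], b₁ = [2, 3], a₂ = [1, 0], b₂ = [1, 2].
Each slice is an integer combination of E₁ = a₁b₁ᵀ and E₂ = a₂b₂ᵀ: S₁ = −2·E₁ − 6·E₂, S₂ = 0, S₃ = −2·E₁ + 9·E₂; reading off coefficients, c₁ = [-2, 0, -2] and c₂ = [-6, 0, 9].
Hence T = [1, 3] ⊗ [2, 3] ⊗ [-2, 0, -2] + [1, 0] ⊗ [1, 2] ⊗ [-6, 0, 9], so rank(T) ≤ 2.
These bounds meet, so rank(T) = 2.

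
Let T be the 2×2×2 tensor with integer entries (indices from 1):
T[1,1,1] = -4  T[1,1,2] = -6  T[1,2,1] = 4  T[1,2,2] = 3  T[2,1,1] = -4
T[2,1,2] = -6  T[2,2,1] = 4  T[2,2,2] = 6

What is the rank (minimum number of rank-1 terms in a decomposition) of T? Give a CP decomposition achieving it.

Lower bound: in the mode-2 unfolding of T (rows indexed by j, columns by (i,k)) the 2×2 minor on rows j ∈ {1, 2}, columns (i,k) ∈ {(1,1), (1,2)} is det [[-4, -6], [4, 3]] = 12 ≠ 0, so that unfolding has rank ≥ 2 and hence rank(T) ≥ 2 (CP rank is at least every unfolding rank, though it can be larger).
Upper bound: with S_k = T[:,:,k], the two rank-1 terms a₁b₁ᵀ, a₂b₂ᵀ are the rank-1 members of the pencil x·S₁ + y·S₂.
det(x·S₁ + y·S₂) is −12·xy − 18·y² = (-6)·(2·x + 3·y)(y), vanishing at (x:y) = (3:-2) and (1:0).
M₁ = 3·S₁ − 2·S₂ = [[0, 6], [0, 0]] = 6·(1, 0)(0, 1)ᵀ and M₂ = S₁ = [[-4, 4], [-4, 4]] = (-4)·(1, 1)(1, -1)ᵀ, so take a₁ = (1, 0), b₁ = (0, 1), a₂ = (1, 1), b₂ = (1, -1).
Each slice is an integer combination of E₁ = a₁b₁ᵀ and E₂ = a₂b₂ᵀ: S₁ = −4·E₂, S₂ = −3·E₁ − 6·E₂; reading off coefficients, c₁ = (0, -3) and c₂ = (-4, -6).
Hence T = (1, 0) ⊗ (0, 1) ⊗ (0, -3) + (1, 1) ⊗ (1, -1) ⊗ (-4, -6), so rank(T) ≤ 2.
These bounds meet, so rank(T) = 2.

rank(T) = 2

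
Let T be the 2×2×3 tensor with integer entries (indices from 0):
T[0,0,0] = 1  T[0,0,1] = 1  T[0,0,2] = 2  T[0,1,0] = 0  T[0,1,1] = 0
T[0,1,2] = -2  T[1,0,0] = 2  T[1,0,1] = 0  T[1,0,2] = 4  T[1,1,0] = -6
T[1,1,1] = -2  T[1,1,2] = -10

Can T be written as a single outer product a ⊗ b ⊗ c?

The mode-3 unfolding of T (rows indexed by k, columns by (i,j) = (0,0), (0,1), (1,0), (1,1)) is [[1, 0, 2, -6], [1, 0, 0, -2], [2, -2, 4, -10]].
There the 3×3 minor on rows k ∈ {0, 1, 2}, columns (i,j) ∈ {(0,0), (0,1), (1,0)} is det [[1, 0, 2], [1, 0, 0], [2, -2, 4]] = -4 ≠ 0, so this unfolding has rank ≥ 3; CP rank is at least every unfolding rank, so rank(T) ≥ 3.
In particular rank(T) ≥ 3 > 1, so T is not rank-1.

No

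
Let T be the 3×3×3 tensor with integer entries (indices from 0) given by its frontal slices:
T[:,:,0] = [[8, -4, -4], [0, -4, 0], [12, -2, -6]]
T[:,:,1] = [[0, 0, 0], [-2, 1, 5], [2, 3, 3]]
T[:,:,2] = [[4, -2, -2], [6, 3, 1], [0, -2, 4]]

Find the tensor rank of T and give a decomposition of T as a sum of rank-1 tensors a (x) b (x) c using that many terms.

rank(T) = 3

Lower bound: the mode-2 unfolding of T (rows indexed by j, columns by (i,k) = (0,0), (0,1), (0,2), (1,0), (1,1), (1,2), (2,0), (2,1), (2,2)) is [[8, 0, 4, 0, -2, 6, 12, 2, 0], [-4, 0, -2, -4, 1, 3, -2, 3, -2], [-4, 0, -2, 0, 5, 1, -6, 3, 4]].
There the 3×3 minor on rows j ∈ {0, 1, 2}, columns (i,k) ∈ {(0,0), (1,0), (1,1)} is det [[8, 0, -2], [-4, -4, 1], [-4, 0, 5]] = -128 ≠ 0, so this unfolding has rank ≥ 3; CP rank is at least every unfolding rank, so rank(T) ≥ 3. (Flattening ranks never certify an upper bound on CP rank; for that we must actually write T with 3 rank-1 terms.)
Upper bound: T is a sum of 3 rank-1 terms, T = [0, 1, -1] (x) [2, 1, -1] (x) [-2, -1, 2] + [0, 1, 1] (x) [0, 1, 2] (x) [0, 2, 2] + [2, 1, 2] (x) [2, -1, -1] (x) [2, 0, 1] (one valid choice — decompositions are not unique — normalised so each a, b is primitive with positive first nonzero entry; check it by expanding all entries), so rank(T) ≤ 3.
These bounds meet, so rank(T) = 3.
Check entry T[2,1,2] = -2: (-1)·(1)·(2) + (1)·(1)·(2) + (2)·(-1)·(1) = -2.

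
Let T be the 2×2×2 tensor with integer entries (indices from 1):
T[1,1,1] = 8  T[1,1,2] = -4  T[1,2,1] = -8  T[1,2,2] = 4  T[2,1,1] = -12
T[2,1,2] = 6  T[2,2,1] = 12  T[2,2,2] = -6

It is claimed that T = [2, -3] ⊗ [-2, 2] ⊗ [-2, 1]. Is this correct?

Yes

Reconstruct entrywise from the claimed factors. For example, T[1,1,1] = 8 and Σₗ aₗ[1]bₗ[1]cₗ[1] = (2)·(-2)·(-2) = 8; checking all 8 entries, every one matches. The claim holds.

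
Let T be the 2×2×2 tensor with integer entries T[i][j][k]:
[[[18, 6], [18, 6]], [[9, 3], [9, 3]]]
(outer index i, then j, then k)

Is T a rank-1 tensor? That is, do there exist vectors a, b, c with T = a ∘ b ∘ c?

If T = a ∘ b ∘ c then every fibre of T is a multiple of the corresponding factor, so read the factors off the fibres through the nonzero entry T[0,0,0] = 18.
The mode-1 fibre T[:,0,0] = [18, 9] gives a = (2, 1) (primitive direction); the mode-2 fibre T[0,:,0] = [18, 18] gives b = (1, 1); then c[k] = T[0,0,k] / (a[0]·b[0]) = [18, 6] / 2 = (9, 3).
Expanding (2, 1) ∘ (1, 1) ∘ (9, 3) reproduces all 8 entries of T, so T = (2, 1) ∘ (1, 1) ∘ (9, 3) and rank(T) ≤ 1.
Equivalently every frontal slice T[:,:,k] is c[k] times the rank-1 matrix (2, 1) ∘ (1, 1). So T has rank 1 (it is nonzero).

Yes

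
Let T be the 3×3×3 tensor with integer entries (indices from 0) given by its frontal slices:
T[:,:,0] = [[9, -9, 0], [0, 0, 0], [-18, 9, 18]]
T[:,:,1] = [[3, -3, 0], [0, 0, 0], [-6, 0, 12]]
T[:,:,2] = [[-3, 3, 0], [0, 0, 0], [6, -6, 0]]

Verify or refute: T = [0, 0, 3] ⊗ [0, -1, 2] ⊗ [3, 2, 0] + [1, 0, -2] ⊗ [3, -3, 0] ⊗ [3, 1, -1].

Reconstruct entrywise from the claimed factors. For example, T[0,1,2] = 3 and Σₗ aₗ[0]bₗ[1]cₗ[2] = (0)·(-1)·(0) + (1)·(-3)·(-1) = 3; checking all 27 entries, every one matches. The claim holds.

Yes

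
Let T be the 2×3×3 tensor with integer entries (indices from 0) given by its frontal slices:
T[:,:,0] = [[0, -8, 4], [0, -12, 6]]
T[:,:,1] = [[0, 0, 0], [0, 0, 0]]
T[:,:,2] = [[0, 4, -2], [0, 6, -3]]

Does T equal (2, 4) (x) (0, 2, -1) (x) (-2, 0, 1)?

Reconstruct entry (1,1,0) from the claimed factors: Σₗ aₗ[1]bₗ[1]cₗ[0] = (4)·(2)·(-2) = -16, but T[1,1,0] = -12. The claim is false.

No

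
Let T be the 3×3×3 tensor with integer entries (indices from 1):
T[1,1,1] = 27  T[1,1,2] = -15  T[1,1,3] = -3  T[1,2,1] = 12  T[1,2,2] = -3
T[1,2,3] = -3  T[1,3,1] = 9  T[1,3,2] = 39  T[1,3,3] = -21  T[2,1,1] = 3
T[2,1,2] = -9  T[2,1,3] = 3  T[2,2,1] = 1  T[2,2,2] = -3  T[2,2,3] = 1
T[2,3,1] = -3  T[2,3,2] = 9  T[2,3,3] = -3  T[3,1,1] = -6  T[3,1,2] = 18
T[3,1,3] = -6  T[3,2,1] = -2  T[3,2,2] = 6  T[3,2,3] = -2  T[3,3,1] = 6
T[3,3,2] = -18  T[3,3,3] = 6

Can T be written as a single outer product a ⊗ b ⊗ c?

No

The mode-2 unfolding of T (rows indexed by j, columns by (i,k) = (1,1), (1,2), (1,3), (2,1), (2,2), (2,3), (3,1), (3,2), (3,3)) is [[27, -15, -3, 3, -9, 3, -6, 18, -6], [12, -3, -3, 1, -3, 1, -2, 6, -2], [9, 39, -21, -3, 9, -3, 6, -18, 6]].
There the 2×2 minor on rows j ∈ {1, 2}, columns (i,k) ∈ {(1,1), (1,2)} is det [[27, -15], [12, -3]] = 99 ≠ 0, so this unfolding has rank ≥ 2; CP rank is at least every unfolding rank, so rank(T) ≥ 2.
In particular rank(T) ≥ 2 > 1, so T is not rank-1.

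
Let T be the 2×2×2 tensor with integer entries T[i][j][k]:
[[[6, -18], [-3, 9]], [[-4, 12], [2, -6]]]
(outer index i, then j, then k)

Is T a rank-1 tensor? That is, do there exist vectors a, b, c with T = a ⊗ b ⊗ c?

If T = a ⊗ b ⊗ c then every fibre of T is a multiple of the corresponding factor, so read the factors off the fibres through the nonzero entry T[0,0,0] = 6.
The mode-1 fibre T[:,0,0] = [6, -4] gives a = [3, -2] (primitive direction); the mode-2 fibre T[0,:,0] = [6, -3] gives b = [2, -1]; then c[k] = T[0,0,k] / (a[0]·b[0]) = [6, -18] / 6 = [1, -3].
Expanding [3, -2] ⊗ [2, -1] ⊗ [1, -3] reproduces all 8 entries of T, so T = [3, -2] ⊗ [2, -1] ⊗ [1, -3] and rank(T) ≤ 1.
Equivalently every frontal slice T[:,:,k] is c[k] times the rank-1 matrix [3, -2] ⊗ [2, -1]. So T has rank 1 (it is nonzero).

Yes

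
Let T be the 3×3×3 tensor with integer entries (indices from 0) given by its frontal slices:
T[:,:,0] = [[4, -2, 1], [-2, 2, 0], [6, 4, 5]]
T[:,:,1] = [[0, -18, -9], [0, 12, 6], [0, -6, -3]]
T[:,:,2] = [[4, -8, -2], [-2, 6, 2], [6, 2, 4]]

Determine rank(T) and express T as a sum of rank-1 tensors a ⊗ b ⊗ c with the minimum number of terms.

rank(T) = 2

Lower bound: the mode-1 unfolding of T (rows indexed by i, columns by (j,k) = (0,0), (0,1), (0,2), (1,0), (1,1), (1,2), (2,0), (2,1), (2,2)) is [[4, 0, 4, -2, -18, -8, 1, -9, -2], [-2, 0, -2, 2, 12, 6, 0, 6, 2], [6, 0, 6, 4, -6, 2, 5, -3, 4]].
There the 2×2 minor on rows i ∈ {0, 1}, columns (j,k) ∈ {(0,0), (1,0)} is det [[4, -2], [-2, 2]] = 4 ≠ 0, so this unfolding has rank ≥ 2; CP rank is at least every unfolding rank, so rank(T) ≥ 2. (Unfolding ranks only ever bound the CP rank from below — rank(T) can be strictly larger than all of them — so the matching upper bound has to come from an explicit 2-term decomposition.)
Upper bound — finding two terms. Write S_k = T[:,:,k] for the frontal slices: S₀ = [[4, -2, 1], [-2, 2, 0], [6, 4, 5]], S₁ = [[0, -18, -9], [0, 12, 6], [0, -6, -3]], S₂ = [[4, -8, -2], [-2, 6, 2], [6, 2, 4]].
If T = a₁ ⊗ b₁ ⊗ c₁ + a₂ ⊗ b₂ ⊗ c₂ then each S_k = c₁[k]·a₁b₁ᵀ + c₂[k]·a₂b₂ᵀ. S₀ and S₁ are linearly independent, so a₁b₁ᵀ and a₂b₂ᵀ must span the same plane of matrices: they are the rank-1 matrices of the form x·S₀ + y·S₁.
The 2×2 minor of x·S₀ + y·S₁ on rows {0,1}, columns {0,1} is 4·x² + 12·xy = 4·(x + 3·y)(x), vanishing at (x:y) = (3:-1) and (0:1).
M₁ = 3·S₀ − S₁ = [[12, 12, 12], [-6, -6, -6], [18, 18, 18]] = 6·(2, -1, 3)(1, 1, 1)ᵀ and M₂ = S₁ = [[0, -18, -9], [0, 12, 6], [0, -6, -3]] = (-3)·(3, -2, 1)(0, 2, 1)ᵀ, so take a₁ = (2, -1, 3), b₁ = (1, 1, 1), a₂ = (3, -2, 1), b₂ = (0, 2, 1).
Each slice is an integer combination of E₁ = a₁b₁ᵀ and E₂ = a₂b₂ᵀ: S₀ = 2·E₁ − E₂, S₁ = −3·E₂, S₂ = 2·E₁ − 2·E₂; reading off coefficients, c₁ = (2, 0, 2) and c₂ = (-1, -3, -2).
Hence T = (2, -1, 3) ⊗ (1, 1, 1) ⊗ (2, 0, 2) + (3, -2, 1) ⊗ (0, 2, 1) ⊗ (-1, -3, -2), so rank(T) ≤ 2.
These bounds meet, so rank(T) = 2.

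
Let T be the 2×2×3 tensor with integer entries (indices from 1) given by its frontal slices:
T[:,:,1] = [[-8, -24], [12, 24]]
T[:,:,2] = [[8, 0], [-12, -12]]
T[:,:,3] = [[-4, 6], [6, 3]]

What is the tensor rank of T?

2

Lower bound: the mode-3 unfolding of T (rows indexed by k, columns by (i,j) = (1,1), (1,2), (2,1), (2,2)) is [[-8, -24, 12, 24], [8, 0, -12, -12], [-4, 6, 6, 3]].
There the 2×2 minor on rows k ∈ {1, 2}, columns (i,j) ∈ {(1,1), (1,2)} is det [[-8, -24], [8, 0]] = 192 ≠ 0, so this unfolding has rank ≥ 2; CP rank is at least every unfolding rank, so rank(T) ≥ 2. (Unfolding ranks only ever bound the CP rank from below — rank(T) can be strictly larger than all of them — so the matching upper bound has to come from an explicit 2-term decomposition.)
Upper bound — finding two terms. Write S_k = T[:,:,k] for the frontal slices: S₁ = [[-8, -24], [12, 24]], S₂ = [[8, 0], [-12, -12]], S₃ = [[-4, 6], [6, 3]].
If T = a₁ ⊗ b₁ ⊗ c₁ + a₂ ⊗ b₂ ⊗ c₂ then each S_k = c₁[k]·a₁b₁ᵀ + c₂[k]·a₂b₂ᵀ. S₁ and S₂ are linearly independent, so a₁b₁ᵀ and a₂b₂ᵀ must span the same plane of matrices: they are the rank-1 matrices of the form x·S₁ + y·S₂.
det(x·S₁ + y·S₂) is 96·x² − 96·y² = 96·(x − y)(x + y), vanishing at (x:y) = (1:1) and (1:-1).
M₁ = S₁ + S₂ = [[0, -24], [0, 12]] = (-12)·(2, -1)(0, 1)ᵀ and M₂ = S₁ − S₂ = [[-16, -24], [24, 36]] = (-4)·(2, -3)(2, 3)ᵀ, so take a₁ = (2, -1), b₁ = (0, 1), a₂ = (2, -3), b₂ = (2, 3).
Each slice is an integer combination of E₁ = a₁b₁ᵀ and E₂ = a₂b₂ᵀ: S₁ = −6·E₁ − 2·E₂, S₂ = −6·E₁ + 2·E₂, S₃ = 6·E₁ − E₂; reading off coefficients, c₁ = (-6, -6, 6) and c₂ = (-2, 2, -1).
Hence T = (2, -1) ⊗ (0, 1) ⊗ (-6, -6, 6) + (2, -3) ⊗ (2, 3) ⊗ (-2, 2, -1), so rank(T) ≤ 2.
These bounds meet, so rank(T) = 2.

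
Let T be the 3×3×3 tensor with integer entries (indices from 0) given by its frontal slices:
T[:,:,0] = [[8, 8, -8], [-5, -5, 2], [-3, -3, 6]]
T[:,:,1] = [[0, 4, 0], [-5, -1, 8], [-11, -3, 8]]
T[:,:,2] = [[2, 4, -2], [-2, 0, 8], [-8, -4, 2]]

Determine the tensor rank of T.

Lower bound: the mode-3 unfolding of T (rows indexed by k, columns by (i,j) = (0,0), (0,1), (0,2), (1,0), (1,1), (1,2), (2,0), (2,1), (2,2)) is [[8, 8, -8, -5, -5, 2, -3, -3, 6], [0, 4, 0, -5, -1, 8, -11, -3, 8], [2, 4, -2, -2, 0, 8, -8, -4, 2]].
There the 3×3 minor on rows k ∈ {0, 1, 2}, columns (i,j) ∈ {(0,0), (0,1), (1,0)} is det [[8, 8, -5], [0, 4, -5], [2, 4, -2]] = 56 ≠ 0, so this unfolding has rank ≥ 3; CP rank is at least every unfolding rank, so rank(T) ≥ 3. (This is only a lower bound: in general the CP rank may exceed every unfolding rank, so we still need to exhibit 3 rank-1 terms summing to T.)
Upper bound: T is a sum of 3 rank-1 terms, T = [0, 1, -1] (x) [1, 1, 2] (x) [-1, 1, 2] + [1, 1, 2] (x) [1, 0, -1] (x) [0, -4, -2] + [2, -1, -1] (x) [1, 1, -1] (x) [4, 2, 2] (one valid choice — decompositions are not unique — normalised so each a, b is primitive with positive first nonzero entry; check it by expanding all entries), so rank(T) ≤ 3.
These bounds meet, so rank(T) = 3.

3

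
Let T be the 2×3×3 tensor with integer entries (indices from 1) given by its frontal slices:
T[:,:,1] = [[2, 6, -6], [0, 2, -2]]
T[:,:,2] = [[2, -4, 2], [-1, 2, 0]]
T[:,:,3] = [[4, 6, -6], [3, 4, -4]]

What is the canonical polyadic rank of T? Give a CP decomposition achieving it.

rank(T) = 3

Lower bound: in the mode-3 unfolding of T (rows indexed by k, columns by (i,j)) the 3×3 minor on rows k ∈ {1, 2, 3}, columns (i,j) ∈ {(1,1), (1,2), (1,3)} is det [[2, 6, -6], [2, -4, 2], [4, 6, -6]] = -24 ≠ 0, so that unfolding has rank ≥ 3 and hence rank(T) ≥ 3 (CP rank is at least every unfolding rank, though it can be larger).
Upper bound: T is a sum of 3 rank-1 terms, T = [1, -1] ∘ [1, -1, 0] ∘ [0, 2, 0] + [1, 1] ∘ [1, 1, -1] ∘ [-2, 2, 2] + [2, 1] ∘ [1, 2, -2] ∘ [2, -1, 1] (one valid choice — decompositions are not unique — normalised so each a, b is primitive with positive first nonzero entry; check it by expanding all entries), so rank(T) ≤ 3.
These bounds meet, so rank(T) = 3.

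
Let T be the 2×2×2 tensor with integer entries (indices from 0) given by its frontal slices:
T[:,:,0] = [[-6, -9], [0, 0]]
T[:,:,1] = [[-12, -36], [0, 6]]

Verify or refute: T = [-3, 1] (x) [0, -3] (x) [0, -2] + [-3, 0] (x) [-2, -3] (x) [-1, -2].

Yes

Reconstruct entrywise from the claimed factors. For example, T[0,1,1] = -36 and Σₗ aₗ[0]bₗ[1]cₗ[1] = (-3)·(-3)·(-2) + (-3)·(-3)·(-2) = -36; checking all 8 entries, every one matches. The claim holds.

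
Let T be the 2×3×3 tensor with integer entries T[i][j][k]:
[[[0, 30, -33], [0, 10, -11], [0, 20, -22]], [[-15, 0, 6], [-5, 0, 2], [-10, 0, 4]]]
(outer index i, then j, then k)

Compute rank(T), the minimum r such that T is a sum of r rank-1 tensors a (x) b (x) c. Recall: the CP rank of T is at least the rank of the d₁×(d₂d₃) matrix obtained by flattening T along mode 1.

Lower bound: in the mode-3 unfolding of T (rows indexed by k, columns by (i,j)) the 2×2 minor on rows k ∈ {0, 1}, columns (i,j) ∈ {(0,0), (1,0)} is det [[0, -15], [30, 0]] = 450 ≠ 0, so that unfolding has rank ≥ 2 and hence rank(T) ≥ 2 (CP rank is at least every unfolding rank, though it can be larger).
Upper bound: T[:,j,:] = b[j]·M for every slice, with b = [3, 1, 2] and M = [[0, 10, -11], [-5, 0, 2]] (rows i, columns k).
Splitting M by its rows (i = 0, 1), M = [1, 0][0, 10, -11]ᵀ + [0, 1][-5, 0, 2]ᵀ.
Hence T = [1, 0] (x) [3, 1, 2] (x) [0, 10, -11] + [0, 1] (x) [3, 1, 2] (x) [-5, 0, 2], so rank(T) ≤ 2.
These bounds meet, so rank(T) = 2.

2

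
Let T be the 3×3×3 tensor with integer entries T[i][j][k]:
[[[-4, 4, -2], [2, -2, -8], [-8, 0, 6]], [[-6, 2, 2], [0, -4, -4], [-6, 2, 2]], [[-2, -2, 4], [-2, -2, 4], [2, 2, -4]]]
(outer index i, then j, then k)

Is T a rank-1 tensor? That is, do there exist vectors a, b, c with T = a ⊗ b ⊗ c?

The mode-3 unfolding of T (rows indexed by k, columns by (i,j) = (0,0), (0,1), (0,2), (1,0), (1,1), (1,2), (2,0), (2,1), (2,2)) is [[-4, 2, -8, -6, 0, -6, -2, -2, 2], [4, -2, 0, 2, -4, 2, -2, -2, 2], [-2, -8, 6, 2, -4, 2, 4, 4, -4]].
There the 3×3 minor on rows k ∈ {0, 1, 2}, columns (i,j) ∈ {(0,0), (0,1), (0,2)} is det [[-4, 2, -8], [4, -2, 0], [-2, -8, 6]] = 288 ≠ 0, so this unfolding has rank ≥ 3; CP rank is at least every unfolding rank, so rank(T) ≥ 3.
In particular rank(T) ≥ 3 > 1, so T is not rank-1.

No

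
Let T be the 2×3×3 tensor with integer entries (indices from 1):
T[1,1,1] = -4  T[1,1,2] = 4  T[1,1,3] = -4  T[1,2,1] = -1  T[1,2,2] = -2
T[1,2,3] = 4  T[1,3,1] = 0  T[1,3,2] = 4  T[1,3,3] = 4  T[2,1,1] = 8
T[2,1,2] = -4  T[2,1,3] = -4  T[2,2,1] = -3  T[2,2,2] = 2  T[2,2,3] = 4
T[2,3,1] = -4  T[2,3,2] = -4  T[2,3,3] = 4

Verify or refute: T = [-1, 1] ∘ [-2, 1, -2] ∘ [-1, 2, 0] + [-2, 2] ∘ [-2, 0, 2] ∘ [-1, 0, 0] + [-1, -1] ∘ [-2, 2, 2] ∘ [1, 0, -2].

Yes

Reconstruct entrywise from the claimed factors. For example, T[2,1,3] = -4 and Σₗ aₗ[2]bₗ[1]cₗ[3] = (1)·(-2)·(0) + (2)·(-2)·(0) + (-1)·(-2)·(-2) = -4; checking all 18 entries, every one matches. The claim holds.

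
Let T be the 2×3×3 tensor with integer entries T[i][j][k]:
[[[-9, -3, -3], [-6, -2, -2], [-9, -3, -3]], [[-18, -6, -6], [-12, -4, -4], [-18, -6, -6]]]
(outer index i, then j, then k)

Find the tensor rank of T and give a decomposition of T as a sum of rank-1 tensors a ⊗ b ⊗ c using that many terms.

rank(T) = 1

Lower bound: T ≠ 0 (e.g. T[0,0,0] = -9), so rank(T) ≥ 1.
Upper bound: if T = a ⊗ b ⊗ c then every fibre of T is a multiple of the corresponding factor, so read the factors off the fibres through the nonzero entry T[0,0,0] = -9.
The mode-1 fibre T[:,0,0] = [-9, -18] gives a = [1, 2] (primitive direction); the mode-2 fibre T[0,:,0] = [-9, -6, -9] gives b = [3, 2, 3]; then c[k] = T[0,0,k] / (a[0]·b[0]) = [-9, -3, -3] / 3 = [-3, -1, -1].
Expanding [1, 2] ⊗ [3, 2, 3] ⊗ [-3, -1, -1] reproduces all 18 entries of T, so T = [1, 2] ⊗ [3, 2, 3] ⊗ [-3, -1, -1] and rank(T) ≤ 1.
These bounds meet, so rank(T) = 1.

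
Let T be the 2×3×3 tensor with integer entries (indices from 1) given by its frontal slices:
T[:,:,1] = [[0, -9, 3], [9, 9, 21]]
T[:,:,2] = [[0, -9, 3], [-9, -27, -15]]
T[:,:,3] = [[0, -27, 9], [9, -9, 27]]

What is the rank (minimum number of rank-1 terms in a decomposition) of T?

Lower bound: the mode-2 unfolding of T (rows indexed by j, columns by (i,k) = (1,1), (1,2), (1,3), (2,1), (2,2), (2,3)) is [[0, 0, 0, 9, -9, 9], [-9, -9, -27, 9, -27, -9], [3, 3, 9, 21, -15, 27]].
There the 2×2 minor on rows j ∈ {1, 2}, columns (i,k) ∈ {(1,1), (2,1)} is det [[0, 9], [-9, 9]] = 81 ≠ 0, so this unfolding has rank ≥ 2; CP rank is at least every unfolding rank, so rank(T) ≥ 2. (Unfolding ranks only ever bound the CP rank from below — rank(T) can be strictly larger than all of them — so the matching upper bound has to come from an explicit 2-term decomposition.)
Upper bound — finding two terms. Write S_k = T[:,:,k] for the frontal slices: S₁ = [[0, -9, 3], [9, 9, 21]], S₂ = [[0, -9, 3], [-9, -27, -15]], S₃ = [[0, -27, 9], [9, -9, 27]].
If T = a₁ ∘ b₁ ∘ c₁ + a₂ ∘ b₂ ∘ c₂ then each S_k = c₁[k]·a₁b₁ᵀ + c₂[k]·a₂b₂ᵀ. S₁ and S₂ are linearly independent, so a₁b₁ᵀ and a₂b₂ᵀ must span the same plane of matrices: they are the rank-1 matrices of the form x·S₁ + y·S₂.
The 2×2 minor of x·S₁ + y·S₂ on rows {1,2}, columns {1,2} is 81·x² − 81·y² = 81·(x − y)(x + y), vanishing at (x:y) = (1:1) and (1:-1).
M₁ = S₁ + S₂ = [[0, -18, 6], [0, -18, 6]] = (-6)·[1, 1][0, 3, -1]ᵀ and M₂ = S₁ − S₂ = [[0, 0, 0], [18, 36, 36]] = 18·[0, 1][1, 2, 2]ᵀ, so take a₁ = [1, 1], b₁ = [0, 3, -1], a₂ = [0, 1], b₂ = [1, 2, 2].
Each slice is an integer combination of E₁ = a₁b₁ᵀ and E₂ = a₂b₂ᵀ: S₁ = −3·E₁ + 9·E₂, S₂ = −3·E₁ − 9·E₂, S₃ = −9·E₁ + 9·E₂; reading off coefficients, c₁ = [-3, -3, -9] and c₂ = [9, -9, 9].
Hence T = [1, 1] ∘ [0, 3, -1] ∘ [-3, -3, -9] + [0, 1] ∘ [1, 2, 2] ∘ [9, -9, 9], so rank(T) ≤ 2.
These bounds meet, so rank(T) = 2.

2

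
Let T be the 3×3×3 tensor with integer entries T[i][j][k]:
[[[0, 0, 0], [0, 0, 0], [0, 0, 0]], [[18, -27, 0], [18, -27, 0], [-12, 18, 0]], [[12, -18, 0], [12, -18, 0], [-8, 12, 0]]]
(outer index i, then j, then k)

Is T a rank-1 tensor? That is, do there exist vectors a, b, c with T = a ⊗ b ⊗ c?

If T = a ⊗ b ⊗ c then every fibre of T is a multiple of the corresponding factor, so read the factors off the fibres through the nonzero entry T[1,0,0] = 18.
The mode-1 fibre T[:,0,0] = [0, 18, 12] gives a = (0, 3, 2) (primitive direction); the mode-2 fibre T[1,:,0] = [18, 18, -12] gives b = (3, 3, -2); then c[k] = T[1,0,k] / (a[1]·b[0]) = [18, -27, 0] / 9 = (2, -3, 0).
Expanding (0, 3, 2) ⊗ (3, 3, -2) ⊗ (2, -3, 0) reproduces all 27 entries of T, so T = (0, 3, 2) ⊗ (3, 3, -2) ⊗ (2, -3, 0) and rank(T) ≤ 1.
Equivalently every frontal slice T[:,:,k] is c[k] times the rank-1 matrix (0, 3, 2) ⊗ (3, 3, -2). So T has rank 1 (it is nonzero).

Yes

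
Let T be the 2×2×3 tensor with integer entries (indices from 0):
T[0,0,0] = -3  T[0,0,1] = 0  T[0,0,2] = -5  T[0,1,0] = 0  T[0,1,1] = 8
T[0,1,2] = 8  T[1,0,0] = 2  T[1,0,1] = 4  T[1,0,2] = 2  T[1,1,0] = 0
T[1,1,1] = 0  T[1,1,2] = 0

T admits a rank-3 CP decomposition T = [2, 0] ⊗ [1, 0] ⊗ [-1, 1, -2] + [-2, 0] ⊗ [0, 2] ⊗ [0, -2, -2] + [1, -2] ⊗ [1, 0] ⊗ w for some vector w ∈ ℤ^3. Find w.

w = [-1, -2, -1]

Subtract the known terms from T to get the rank-1 residual R = [1, -2] ⊗ [1, 0] ⊗ w, so R[i,j,k] = a[i]·b[j]·w[k]. Pick indices with nonzero a[0]·b[0] = (1)·(1) = 1. Only the fibre through (0,0,·) is needed: R[0,0,:] = T[0,0,:] − Σₗ aₗ[0]bₗ[0]cₗ = [-3, 0, -5] − (2)·(1)·[-1, 1, -2] − (-2)·(0)·[0, -2, -2] = [-1, -2, -1]. Then w[k] = R[0,0,k] / 1 for each k, giving w = [-1, -2, -1] / 1 = [-1, -2, -1].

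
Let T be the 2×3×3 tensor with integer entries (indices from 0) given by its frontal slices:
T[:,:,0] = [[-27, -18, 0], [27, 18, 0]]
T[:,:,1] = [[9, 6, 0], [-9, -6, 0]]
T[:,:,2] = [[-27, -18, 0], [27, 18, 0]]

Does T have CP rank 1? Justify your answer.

Yes

The mode-1 fibre T[:,0,0] = [-27, 27] gives a = (1, -1) (primitive direction); the mode-2 fibre T[0,:,0] = [-27, -18, 0] gives b = (3, 2, 0); then c[k] = T[0,0,k] / (a[0]·b[0]) = [-27, 9, -27] / 3 = (-9, 3, -9).
Expanding (1, -1) ⊗ (3, 2, 0) ⊗ (-9, 3, -9) reproduces all 18 entries of T, so T = (1, -1) ⊗ (3, 2, 0) ⊗ (-9, 3, -9) and rank(T) ≤ 1.
Equivalently every frontal slice T[:,:,k] is c[k] times the rank-1 matrix (1, -1) ⊗ (3, 2, 0). So T has rank 1 (it is nonzero).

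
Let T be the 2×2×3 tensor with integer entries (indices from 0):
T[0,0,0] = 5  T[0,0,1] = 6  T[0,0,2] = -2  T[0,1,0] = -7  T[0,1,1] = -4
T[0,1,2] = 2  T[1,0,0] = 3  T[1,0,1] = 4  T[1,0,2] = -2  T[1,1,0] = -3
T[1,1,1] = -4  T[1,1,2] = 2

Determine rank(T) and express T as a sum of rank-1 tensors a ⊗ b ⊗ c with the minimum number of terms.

Lower bound: in the mode-3 unfolding of T (rows indexed by k, columns by (i,j)) the 3×3 minor on rows k ∈ {0, 1, 2}, columns (i,j) ∈ {(0,0), (0,1), (1,0)} is det [[5, -7, 3], [6, -4, 4], [-2, 2, -2]] = -16 ≠ 0, so that unfolding has rank ≥ 3 and hence rank(T) ≥ 3 (CP rank is at least every unfolding rank, though it can be larger).
Upper bound: T is a sum of 3 rank-1 terms, T = [1, 0] ⊗ [0, 1] ⊗ [-2, 2, 0] + [1, 1] ⊗ [1, -1] ⊗ [1, 2, -2] + [2, 1] ⊗ [1, -1] ⊗ [2, 2, 0] (written with every a and b primitive with positive leading entry and the scale carried by c; CP decompositions are not unique, and this one is verified by expanding entrywise), so rank(T) ≤ 3.
These bounds meet, so rank(T) = 3.

rank(T) = 3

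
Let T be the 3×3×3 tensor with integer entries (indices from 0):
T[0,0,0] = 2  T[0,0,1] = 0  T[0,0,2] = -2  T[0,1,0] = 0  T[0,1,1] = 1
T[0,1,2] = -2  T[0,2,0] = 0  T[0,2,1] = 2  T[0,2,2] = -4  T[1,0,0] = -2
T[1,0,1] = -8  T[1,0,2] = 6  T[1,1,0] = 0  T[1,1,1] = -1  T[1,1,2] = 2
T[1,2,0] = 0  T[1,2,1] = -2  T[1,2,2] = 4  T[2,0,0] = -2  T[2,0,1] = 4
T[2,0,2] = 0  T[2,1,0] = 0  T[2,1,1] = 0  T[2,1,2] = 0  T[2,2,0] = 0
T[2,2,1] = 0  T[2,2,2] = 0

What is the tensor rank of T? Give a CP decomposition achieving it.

rank(T) = 3

Lower bound: the mode-3 unfolding of T (rows indexed by k, columns by (i,j) = (0,0), (0,1), (0,2), (1,0), (1,1), (1,2), (2,0), (2,1), (2,2)) is [[2, 0, 0, -2, 0, 0, -2, 0, 0], [0, 1, 2, -8, -1, -2, 4, 0, 0], [-2, -2, -4, 6, 2, 4, 0, 0, 0]].
There the 3×3 minor on rows k ∈ {0, 1, 2}, columns (i,j) ∈ {(0,0), (0,1), (1,0)} is det [[2, 0, -2], [0, 1, -8], [-2, -2, 6]] = -24 ≠ 0, so this unfolding has rank ≥ 3; CP rank is at least every unfolding rank, so rank(T) ≥ 3. (This is only a lower bound: in general the CP rank may exceed every unfolding rank, so we still need to exhibit 3 rank-1 terms summing to T.)
Upper bound: T is a sum of 3 rank-1 terms, T = (0, 2, -1) (x) (1, 0, 0) (x) (-2, -4, 4) + (1, -1, 0) (x) (0, 1, 2) (x) (0, 1, -2) + (1, 1, -2) (x) (1, 0, 0) (x) (2, 0, -2) (one valid choice — decompositions are not unique — normalised so each a, b is primitive with positive first nonzero entry; check it by expanding all entries), so rank(T) ≤ 3.
These bounds meet, so rank(T) = 3.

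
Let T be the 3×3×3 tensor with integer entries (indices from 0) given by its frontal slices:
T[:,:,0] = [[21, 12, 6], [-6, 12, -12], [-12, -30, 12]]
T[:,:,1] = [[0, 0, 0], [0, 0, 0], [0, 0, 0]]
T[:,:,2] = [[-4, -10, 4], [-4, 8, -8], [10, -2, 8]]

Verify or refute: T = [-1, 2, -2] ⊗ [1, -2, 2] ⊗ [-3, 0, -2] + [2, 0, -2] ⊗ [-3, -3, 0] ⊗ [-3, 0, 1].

Yes

Reconstruct entrywise from the claimed factors. For example, T[1,1,1] = 0 and Σₗ aₗ[1]bₗ[1]cₗ[1] = (2)·(-2)·(0) + (0)·(-3)·(0) = 0; checking all 27 entries, every one matches. The claim holds.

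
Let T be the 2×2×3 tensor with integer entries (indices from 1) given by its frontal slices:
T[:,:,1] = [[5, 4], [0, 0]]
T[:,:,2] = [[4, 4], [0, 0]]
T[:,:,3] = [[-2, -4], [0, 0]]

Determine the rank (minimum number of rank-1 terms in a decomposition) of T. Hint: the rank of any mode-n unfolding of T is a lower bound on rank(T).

Lower bound: the mode-2 unfolding of T (rows indexed by j, columns by (i,k) = (1,1), (1,2), (1,3), (2,1), (2,2), (2,3)) is [[5, 4, -2, 0, 0, 0], [4, 4, -4, 0, 0, 0]].
There the 2×2 minor on rows j ∈ {1, 2}, columns (i,k) ∈ {(1,1), (1,2)} is det [[5, 4], [4, 4]] = 4 ≠ 0, so this unfolding has rank ≥ 2; CP rank is at least every unfolding rank, so rank(T) ≥ 2. (Unfolding ranks only ever bound the CP rank from below — rank(T) can be strictly larger than all of them — so the matching upper bound has to come from an explicit 2-term decomposition.)
Upper bound — finding two terms. Every mode-1 slice of T is a multiple of one matrix: T[i,:,:] = a[i]·M with a = (1, 0) and M = [[5, 4, -2], [4, 4, -4]] (rows indexed by j, columns by k). So it suffices to write M as a sum of two rank-1 matrices.
Splitting M by its rows (j = 1, 2), M = (1, 0)(5, 4, -2)ᵀ + (0, 1)(4, 4, -4)ᵀ.
Hence T = (1, 0) ∘ (1, 0) ∘ (5, 4, -2) + (1, 0) ∘ (0, 1) ∘ (4, 4, -4), so rank(T) ≤ 2.
These bounds meet, so rank(T) = 2.
Check entry T[2,1,3] = 0: (0)·(1)·(-2) + (0)·(0)·(-4) = 0.

2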